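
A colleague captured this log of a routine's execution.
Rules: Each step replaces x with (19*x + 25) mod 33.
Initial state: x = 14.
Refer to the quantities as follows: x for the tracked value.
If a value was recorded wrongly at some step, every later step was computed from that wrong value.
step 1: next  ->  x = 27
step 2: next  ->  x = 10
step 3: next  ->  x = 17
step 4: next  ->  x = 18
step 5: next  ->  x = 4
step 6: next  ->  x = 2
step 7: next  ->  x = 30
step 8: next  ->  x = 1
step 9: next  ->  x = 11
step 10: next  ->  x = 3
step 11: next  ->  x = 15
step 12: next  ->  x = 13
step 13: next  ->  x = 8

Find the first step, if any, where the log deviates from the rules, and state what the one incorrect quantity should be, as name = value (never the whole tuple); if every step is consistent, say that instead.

step 11, x = 16

Recomputing the run from the initial state:
step 1: x = 27
step 2: x = 10
step 3: x = 17
step 4: x = 18
step 5: x = 4
step 6: x = 2
step 7: x = 30
step 8: x = 1
step 9: x = 11
step 10: x = 3
step 11: x = 16
step 12: x = 32
step 13: x = 6
The first disagreement with the log is at step 11, where the value should be x = 16.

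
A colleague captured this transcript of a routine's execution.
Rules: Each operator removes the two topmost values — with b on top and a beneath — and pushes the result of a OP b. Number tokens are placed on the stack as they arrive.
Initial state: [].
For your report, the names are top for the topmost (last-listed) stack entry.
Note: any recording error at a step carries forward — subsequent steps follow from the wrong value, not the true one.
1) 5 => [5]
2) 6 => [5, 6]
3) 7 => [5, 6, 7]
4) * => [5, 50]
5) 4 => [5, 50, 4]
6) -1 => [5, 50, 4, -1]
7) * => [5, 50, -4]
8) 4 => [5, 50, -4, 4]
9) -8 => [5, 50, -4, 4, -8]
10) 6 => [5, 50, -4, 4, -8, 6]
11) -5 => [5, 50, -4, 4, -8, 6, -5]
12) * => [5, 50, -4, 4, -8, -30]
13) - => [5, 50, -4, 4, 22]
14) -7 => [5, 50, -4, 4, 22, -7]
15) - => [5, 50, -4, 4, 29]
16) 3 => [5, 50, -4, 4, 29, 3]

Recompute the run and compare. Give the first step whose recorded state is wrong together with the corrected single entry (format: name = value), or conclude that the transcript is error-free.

step 4, top = 42

Recomputing the run from the initial state:
step 1: [5]
step 2: [5, 6]
step 3: [5, 6, 7]
step 4: [5, 42]
step 5: [5, 42, 4]
step 6: [5, 42, 4, -1]
step 7: [5, 42, -4]
step 8: [5, 42, -4, 4]
step 9: [5, 42, -4, 4, -8]
step 10: [5, 42, -4, 4, -8, 6]
step 11: [5, 42, -4, 4, -8, 6, -5]
step 12: [5, 42, -4, 4, -8, -30]
step 13: [5, 42, -4, 4, 22]
step 14: [5, 42, -4, 4, 22, -7]
step 15: [5, 42, -4, 4, 29]
step 16: [5, 42, -4, 4, 29, 3]
The first disagreement with the transcript is at step 4, where the value should be top = 42.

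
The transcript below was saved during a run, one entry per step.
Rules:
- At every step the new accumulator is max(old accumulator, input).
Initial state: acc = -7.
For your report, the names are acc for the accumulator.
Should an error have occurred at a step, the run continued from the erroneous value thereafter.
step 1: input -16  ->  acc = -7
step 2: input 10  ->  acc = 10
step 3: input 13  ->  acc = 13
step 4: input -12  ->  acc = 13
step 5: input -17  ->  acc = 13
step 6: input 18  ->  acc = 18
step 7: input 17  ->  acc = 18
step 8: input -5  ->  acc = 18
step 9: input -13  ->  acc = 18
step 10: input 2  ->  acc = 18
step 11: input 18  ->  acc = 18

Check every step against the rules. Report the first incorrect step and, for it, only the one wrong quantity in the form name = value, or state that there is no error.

no error

Recomputing the run from the initial state:
step 1: acc = -7
step 2: acc = 10
step 3: acc = 13
step 4: acc = 13
step 5: acc = 13
step 6: acc = 18
step 7: acc = 18
step 8: acc = 18
step 9: acc = 18
step 10: acc = 18
step 11: acc = 18
This matches the transcript at every step.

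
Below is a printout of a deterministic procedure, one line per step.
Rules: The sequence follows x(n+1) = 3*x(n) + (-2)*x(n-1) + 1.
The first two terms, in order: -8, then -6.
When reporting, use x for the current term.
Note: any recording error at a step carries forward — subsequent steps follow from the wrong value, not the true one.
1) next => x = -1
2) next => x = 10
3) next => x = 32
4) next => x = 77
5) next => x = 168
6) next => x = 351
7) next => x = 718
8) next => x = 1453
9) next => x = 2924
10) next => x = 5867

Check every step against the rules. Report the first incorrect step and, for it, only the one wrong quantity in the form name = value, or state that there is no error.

step 3, x = 33

Step 1: x = 3*(-6) + (-2)*(-8) + (1) = -1 — agrees with the printout.
Step 2: x = 3*(-1) + (-2)*(-6) + (1) = 10 — in agreement.
Step 3: x = 3*(10) + (-2)*(-1) + (1) = 33 — the printout has a different value.
Step 3 is the first one off; corrected, x = 33.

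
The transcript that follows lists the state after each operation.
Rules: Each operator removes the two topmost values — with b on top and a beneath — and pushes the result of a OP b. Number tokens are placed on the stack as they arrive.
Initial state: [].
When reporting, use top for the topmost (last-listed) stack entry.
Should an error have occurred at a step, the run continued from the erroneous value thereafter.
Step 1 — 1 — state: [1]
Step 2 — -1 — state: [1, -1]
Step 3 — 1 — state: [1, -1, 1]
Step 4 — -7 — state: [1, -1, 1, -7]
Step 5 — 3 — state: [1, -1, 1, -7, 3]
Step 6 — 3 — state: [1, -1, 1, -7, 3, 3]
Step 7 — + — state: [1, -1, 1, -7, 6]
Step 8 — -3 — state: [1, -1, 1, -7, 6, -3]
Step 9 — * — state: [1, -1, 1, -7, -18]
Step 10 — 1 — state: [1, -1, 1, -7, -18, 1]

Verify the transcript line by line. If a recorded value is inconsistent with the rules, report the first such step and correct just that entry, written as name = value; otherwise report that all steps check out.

no error

Step 1: push 1: top = 1 — agrees with the transcript.
Step 2: push -1: top = -1 — confirmed correct.
Step 3: push 1: top = 1 — confirmed correct.
Step 4: push -7: top = -7 — matches.
Step 5: push 3: top = 3 — no discrepancy.
Step 6: push 3: top = 3 — no discrepancy.
Step 7: 3 + 3 = 6 — exactly as logged.
Step 8: push -3: top = -3 — exactly as logged.
Step 9: 6 * -3 = -18 — agrees with the transcript.
Step 10: push 1: top = 1 — no discrepancy.
Each recorded entry agrees with the recomputation.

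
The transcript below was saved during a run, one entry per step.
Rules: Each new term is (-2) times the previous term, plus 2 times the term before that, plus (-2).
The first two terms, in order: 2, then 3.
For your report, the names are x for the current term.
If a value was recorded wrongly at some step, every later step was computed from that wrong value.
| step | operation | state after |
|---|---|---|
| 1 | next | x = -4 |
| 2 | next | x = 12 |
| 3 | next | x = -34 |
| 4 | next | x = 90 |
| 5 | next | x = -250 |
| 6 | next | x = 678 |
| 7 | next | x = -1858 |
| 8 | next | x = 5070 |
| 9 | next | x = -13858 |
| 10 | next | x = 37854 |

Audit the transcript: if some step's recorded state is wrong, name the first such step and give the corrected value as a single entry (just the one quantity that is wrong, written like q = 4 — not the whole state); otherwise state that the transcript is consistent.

Recomputing the run from the initial state:
step 1: x = -4
step 2: x = 12
step 3: x = -34
step 4: x = 90
step 5: x = -250
step 6: x = 678
step 7: x = -1858
step 8: x = 5070
step 9: x = -13858
step 10: x = 37854
This matches the transcript at every step.

no error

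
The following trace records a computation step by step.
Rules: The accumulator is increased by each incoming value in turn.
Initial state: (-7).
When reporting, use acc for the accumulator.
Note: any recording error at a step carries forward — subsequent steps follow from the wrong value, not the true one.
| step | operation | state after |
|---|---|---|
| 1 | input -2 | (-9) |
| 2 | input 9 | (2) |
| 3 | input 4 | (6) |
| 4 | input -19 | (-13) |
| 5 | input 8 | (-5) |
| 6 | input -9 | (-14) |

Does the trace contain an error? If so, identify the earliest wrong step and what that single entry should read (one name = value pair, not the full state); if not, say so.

Recomputing the run from the initial state:
step 1: acc = -9
step 2: acc = 0
step 3: acc = 4
step 4: acc = -15
step 5: acc = -7
step 6: acc = -16
The first disagreement with the trace is at step 2, where the value should be acc = 0.

step 2, acc = 0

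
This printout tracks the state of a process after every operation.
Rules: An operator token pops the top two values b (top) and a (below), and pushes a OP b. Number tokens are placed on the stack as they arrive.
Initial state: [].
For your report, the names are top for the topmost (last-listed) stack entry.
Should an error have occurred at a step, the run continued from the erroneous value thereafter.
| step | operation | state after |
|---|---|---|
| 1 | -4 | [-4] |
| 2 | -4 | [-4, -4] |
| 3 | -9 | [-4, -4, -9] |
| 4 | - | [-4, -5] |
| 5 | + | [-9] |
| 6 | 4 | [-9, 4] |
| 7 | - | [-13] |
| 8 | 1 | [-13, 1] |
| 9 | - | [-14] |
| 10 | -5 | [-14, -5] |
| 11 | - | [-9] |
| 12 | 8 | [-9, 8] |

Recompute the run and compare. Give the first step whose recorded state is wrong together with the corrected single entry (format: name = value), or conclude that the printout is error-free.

Recomputing the run from the initial state:
step 1: [-4]
step 2: [-4, -4]
step 3: [-4, -4, -9]
step 4: [-4, 5]
step 5: [1]
step 6: [1, 4]
step 7: [-3]
step 8: [-3, 1]
step 9: [-4]
step 10: [-4, -5]
step 11: [1]
step 12: [1, 8]
The first disagreement with the printout is at step 4, where the value should be top = 5.

step 4, top = 5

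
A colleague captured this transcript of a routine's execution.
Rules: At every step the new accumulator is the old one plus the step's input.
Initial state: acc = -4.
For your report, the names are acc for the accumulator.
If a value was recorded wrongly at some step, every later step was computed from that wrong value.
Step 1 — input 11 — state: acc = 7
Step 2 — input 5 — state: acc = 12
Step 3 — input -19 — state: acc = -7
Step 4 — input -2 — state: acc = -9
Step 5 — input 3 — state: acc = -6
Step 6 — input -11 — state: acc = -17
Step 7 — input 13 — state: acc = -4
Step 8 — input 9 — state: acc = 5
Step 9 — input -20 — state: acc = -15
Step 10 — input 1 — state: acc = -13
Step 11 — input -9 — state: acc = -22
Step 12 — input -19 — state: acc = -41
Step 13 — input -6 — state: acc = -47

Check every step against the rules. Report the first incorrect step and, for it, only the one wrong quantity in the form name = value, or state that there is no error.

1. acc = -4 + 11 = 7 (no discrepancy)
2. acc = 7 + 5 = 12 (consistent with the transcript)
3. acc = 12 + -19 = -7 (no discrepancy)
4. acc = -7 + -2 = -9 (confirmed correct)
5. acc = -9 + 3 = -6 (checks out)
6. acc = -6 + -11 = -17 (same as recorded)
7. acc = -17 + 13 = -4 (exactly as logged)
8. acc = -4 + 9 = 5 (agrees with the transcript)
9. acc = 5 + -20 = -15 (consistent with the transcript)
10. acc = -15 + 1 = -14 (first mismatch against the transcript)
Step 10 is the first one off; corrected, acc = -14.

step 10, acc = -14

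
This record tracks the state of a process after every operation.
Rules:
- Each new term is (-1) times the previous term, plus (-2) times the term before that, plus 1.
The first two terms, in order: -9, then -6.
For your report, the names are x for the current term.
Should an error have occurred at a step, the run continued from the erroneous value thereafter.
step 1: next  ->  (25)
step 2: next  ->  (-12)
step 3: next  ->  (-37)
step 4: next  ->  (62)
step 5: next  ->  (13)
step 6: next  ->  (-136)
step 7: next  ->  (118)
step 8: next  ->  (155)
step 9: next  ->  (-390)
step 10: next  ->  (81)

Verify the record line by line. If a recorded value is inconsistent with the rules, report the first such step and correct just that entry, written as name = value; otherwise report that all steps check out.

step 7, x = 111

step 1: x = -1*(-6) + (-2)*(-9) + (1) = 25 -> verified
step 2: x = -1*(25) + (-2)*(-6) + (1) = -12 -> exactly as logged
step 3: x = -1*(-12) + (-2)*(25) + (1) = -37 -> exactly as logged
step 4: x = -1*(-37) + (-2)*(-12) + (1) = 62 -> checks out
step 5: x = -1*(62) + (-2)*(-37) + (1) = 13 -> confirmed correct
step 6: x = -1*(13) + (-2)*(62) + (1) = -136 -> consistent with the record
step 7: x = -1*(-136) + (-2)*(13) + (1) = 111 -> the record disagrees here
Step 7 is the first one off; corrected, x = 111.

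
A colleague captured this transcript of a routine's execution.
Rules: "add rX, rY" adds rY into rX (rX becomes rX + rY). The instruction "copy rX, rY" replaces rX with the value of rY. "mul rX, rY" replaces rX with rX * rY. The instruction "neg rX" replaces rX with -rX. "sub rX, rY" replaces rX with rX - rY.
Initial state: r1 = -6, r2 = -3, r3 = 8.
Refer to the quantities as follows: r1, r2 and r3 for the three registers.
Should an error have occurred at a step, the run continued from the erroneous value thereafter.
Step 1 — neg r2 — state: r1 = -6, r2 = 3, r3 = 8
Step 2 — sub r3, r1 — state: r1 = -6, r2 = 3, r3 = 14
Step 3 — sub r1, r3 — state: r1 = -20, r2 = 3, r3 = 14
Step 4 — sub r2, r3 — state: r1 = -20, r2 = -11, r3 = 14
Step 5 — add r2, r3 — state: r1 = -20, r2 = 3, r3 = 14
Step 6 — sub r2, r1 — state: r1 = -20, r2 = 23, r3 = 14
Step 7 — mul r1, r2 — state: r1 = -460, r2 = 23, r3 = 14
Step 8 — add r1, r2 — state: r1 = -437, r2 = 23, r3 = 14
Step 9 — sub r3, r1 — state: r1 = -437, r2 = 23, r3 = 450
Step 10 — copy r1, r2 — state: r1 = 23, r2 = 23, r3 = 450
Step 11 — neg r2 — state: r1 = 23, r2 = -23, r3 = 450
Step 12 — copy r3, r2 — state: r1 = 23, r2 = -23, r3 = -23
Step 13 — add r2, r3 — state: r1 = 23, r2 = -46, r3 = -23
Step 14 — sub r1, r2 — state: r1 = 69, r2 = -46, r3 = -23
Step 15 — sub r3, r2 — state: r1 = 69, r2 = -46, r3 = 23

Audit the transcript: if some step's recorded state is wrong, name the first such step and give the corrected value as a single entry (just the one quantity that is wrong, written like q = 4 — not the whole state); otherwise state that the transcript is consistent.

Step 1: r2 = -(-3) = 3 — exactly as logged.
Step 2: r3 = 8 - -6 = 14 — no discrepancy.
Step 3: r1 = -6 - 14 = -20 — same as recorded.
Step 4: r2 = 3 - 14 = -11 — confirmed correct.
Step 5: r2 = -11 + 14 = 3 — confirmed correct.
Step 6: r2 = 3 - -20 = 23 — checks out.
Step 7: r1 = -20 * 23 = -460 — confirmed correct.
Step 8: r1 = -460 + 23 = -437 — same as recorded.
Step 9: r3 = 14 - -437 = 451 — this is not what the transcript shows.
That makes step 9 the first incorrect line — r3 = 451 is what it should show.

step 9, r3 = 451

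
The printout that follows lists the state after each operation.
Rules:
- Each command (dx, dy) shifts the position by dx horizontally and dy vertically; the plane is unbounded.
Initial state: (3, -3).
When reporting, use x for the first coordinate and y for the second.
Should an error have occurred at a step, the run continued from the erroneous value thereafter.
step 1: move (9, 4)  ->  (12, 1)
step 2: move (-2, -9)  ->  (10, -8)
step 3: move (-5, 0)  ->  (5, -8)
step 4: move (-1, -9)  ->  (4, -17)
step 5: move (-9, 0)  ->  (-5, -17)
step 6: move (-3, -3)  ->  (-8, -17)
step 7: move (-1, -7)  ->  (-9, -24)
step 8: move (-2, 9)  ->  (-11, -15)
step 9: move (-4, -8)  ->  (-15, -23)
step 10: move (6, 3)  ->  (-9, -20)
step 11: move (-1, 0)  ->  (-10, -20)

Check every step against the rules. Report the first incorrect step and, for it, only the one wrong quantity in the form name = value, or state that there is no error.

step 1: x = 3 + (9) = 12, y = -3 + (4) = 1 -> matches
step 2: x = 12 + (-2) = 10, y = 1 + (-9) = -8 -> checks out
step 3: x = 10 + (-5) = 5, y = -8 + (0) = -8 -> in agreement
step 4: x = 5 + (-1) = 4, y = -8 + (-9) = -17 -> no discrepancy
step 5: x = 4 + (-9) = -5, y = -17 + (0) = -17 -> verified
step 6: x = -5 + (-3) = -8, y = -17 + (-3) = -20 -> the entry is off here
So the first discrepancy is step 6, where the right value is y = -20.

step 6, y = -20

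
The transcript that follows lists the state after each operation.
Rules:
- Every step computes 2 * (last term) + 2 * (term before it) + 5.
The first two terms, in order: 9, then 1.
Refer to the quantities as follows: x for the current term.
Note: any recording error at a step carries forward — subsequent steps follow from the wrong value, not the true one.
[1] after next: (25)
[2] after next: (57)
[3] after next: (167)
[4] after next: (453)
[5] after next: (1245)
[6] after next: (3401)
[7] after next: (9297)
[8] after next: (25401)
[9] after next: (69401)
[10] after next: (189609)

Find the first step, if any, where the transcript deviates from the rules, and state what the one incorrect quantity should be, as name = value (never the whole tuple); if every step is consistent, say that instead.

step 3, x = 169

1. x = 2*(1) + (2)*(9) + (5) = 25 (verified)
2. x = 2*(25) + (2)*(1) + (5) = 57 (in agreement)
3. x = 2*(57) + (2)*(25) + (5) = 169 (the recorded entry deviates here)
The audit stops at step 3: the recorded entry is wrong and should be x = 169.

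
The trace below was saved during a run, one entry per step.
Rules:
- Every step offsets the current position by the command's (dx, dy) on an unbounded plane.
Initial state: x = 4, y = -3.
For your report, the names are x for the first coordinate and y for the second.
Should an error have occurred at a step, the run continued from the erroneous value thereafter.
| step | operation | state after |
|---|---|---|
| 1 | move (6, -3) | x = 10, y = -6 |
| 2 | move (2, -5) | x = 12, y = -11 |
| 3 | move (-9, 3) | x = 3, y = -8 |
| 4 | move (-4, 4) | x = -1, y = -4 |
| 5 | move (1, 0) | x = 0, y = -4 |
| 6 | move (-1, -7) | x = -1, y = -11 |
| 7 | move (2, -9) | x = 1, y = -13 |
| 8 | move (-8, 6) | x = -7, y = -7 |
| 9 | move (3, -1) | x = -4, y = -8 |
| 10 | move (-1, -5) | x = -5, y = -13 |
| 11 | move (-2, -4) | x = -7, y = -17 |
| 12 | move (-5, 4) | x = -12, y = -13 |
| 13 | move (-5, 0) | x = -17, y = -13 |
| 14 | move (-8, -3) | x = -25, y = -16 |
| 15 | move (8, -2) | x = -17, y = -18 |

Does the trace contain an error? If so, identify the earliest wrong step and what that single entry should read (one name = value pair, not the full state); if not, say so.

Recomputing the run from the initial state:
step 1: x = 10, y = -6
step 2: x = 12, y = -11
step 3: x = 3, y = -8
step 4: x = -1, y = -4
step 5: x = 0, y = -4
step 6: x = -1, y = -11
step 7: x = 1, y = -20
step 8: x = -7, y = -14
step 9: x = -4, y = -15
step 10: x = -5, y = -20
step 11: x = -7, y = -24
step 12: x = -12, y = -20
step 13: x = -17, y = -20
step 14: x = -25, y = -23
step 15: x = -17, y = -25
The first disagreement with the trace is at step 7, where the value should be y = -20.

step 7, y = -20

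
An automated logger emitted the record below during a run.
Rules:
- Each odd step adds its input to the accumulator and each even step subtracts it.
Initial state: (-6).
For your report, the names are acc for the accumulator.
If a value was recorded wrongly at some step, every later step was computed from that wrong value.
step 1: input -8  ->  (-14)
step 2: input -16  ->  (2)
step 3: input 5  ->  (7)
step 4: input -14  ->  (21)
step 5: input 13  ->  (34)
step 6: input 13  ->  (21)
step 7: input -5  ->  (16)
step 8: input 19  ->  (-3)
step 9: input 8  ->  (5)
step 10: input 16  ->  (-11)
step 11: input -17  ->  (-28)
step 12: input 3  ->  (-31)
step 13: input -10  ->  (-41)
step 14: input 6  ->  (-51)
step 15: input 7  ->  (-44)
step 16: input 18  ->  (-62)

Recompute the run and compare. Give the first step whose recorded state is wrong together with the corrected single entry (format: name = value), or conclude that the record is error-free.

step 14, acc = -47

step 1: acc = -6 + -8 = -14 -> same as recorded
step 2: acc = -14 - -16 = 2 -> in agreement
step 3: acc = 2 + 5 = 7 -> consistent with the record
step 4: acc = 7 - -14 = 21 -> exactly as logged
step 5: acc = 21 + 13 = 34 -> verified
step 6: acc = 34 - 13 = 21 -> in agreement
step 7: acc = 21 + -5 = 16 -> matches
step 8: acc = 16 - 19 = -3 -> confirmed correct
step 9: acc = -3 + 8 = 5 -> checks out
step 10: acc = 5 - 16 = -11 -> verified
step 11: acc = -11 + -17 = -28 -> agrees with the record
step 12: acc = -28 - 3 = -31 -> exactly as logged
step 13: acc = -31 + -10 = -41 -> in agreement
step 14: acc = -41 - 6 = -47 -> not what was recorded
That makes step 14 the first incorrect line — acc = -47 is what it should show.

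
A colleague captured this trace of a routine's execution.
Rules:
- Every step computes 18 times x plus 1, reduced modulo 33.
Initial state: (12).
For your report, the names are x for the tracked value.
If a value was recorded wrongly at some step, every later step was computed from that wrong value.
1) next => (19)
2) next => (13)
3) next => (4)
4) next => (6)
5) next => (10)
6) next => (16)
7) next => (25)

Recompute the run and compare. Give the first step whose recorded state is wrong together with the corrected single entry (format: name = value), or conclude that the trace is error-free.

step 4, x = 7

Recomputing the run from the initial state:
step 1: x = 19
step 2: x = 13
step 3: x = 4
step 4: x = 7
step 5: x = 28
step 6: x = 10
step 7: x = 16
The first disagreement with the trace is at step 4, where the value should be x = 7.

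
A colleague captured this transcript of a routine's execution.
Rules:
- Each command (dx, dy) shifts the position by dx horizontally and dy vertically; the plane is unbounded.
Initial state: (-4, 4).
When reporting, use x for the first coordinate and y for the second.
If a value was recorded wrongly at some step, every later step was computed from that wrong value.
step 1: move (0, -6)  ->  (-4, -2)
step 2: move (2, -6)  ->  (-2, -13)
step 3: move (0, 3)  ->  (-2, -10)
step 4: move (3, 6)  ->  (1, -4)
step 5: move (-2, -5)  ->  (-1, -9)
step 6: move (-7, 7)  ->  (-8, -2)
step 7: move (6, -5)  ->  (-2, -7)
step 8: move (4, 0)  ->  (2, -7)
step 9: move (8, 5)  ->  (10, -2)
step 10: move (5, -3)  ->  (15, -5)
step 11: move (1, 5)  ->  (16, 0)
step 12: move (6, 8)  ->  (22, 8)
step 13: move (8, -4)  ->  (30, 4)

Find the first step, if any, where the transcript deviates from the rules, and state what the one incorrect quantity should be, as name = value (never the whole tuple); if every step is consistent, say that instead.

step 2, y = -8

1. x = -4 + (0) = -4, y = 4 + (-6) = -2 (exactly as logged)
2. x = -4 + (2) = -2, y = -2 + (-6) = -8 (not what was recorded)
Step 2 is the first one off; corrected, y = -8.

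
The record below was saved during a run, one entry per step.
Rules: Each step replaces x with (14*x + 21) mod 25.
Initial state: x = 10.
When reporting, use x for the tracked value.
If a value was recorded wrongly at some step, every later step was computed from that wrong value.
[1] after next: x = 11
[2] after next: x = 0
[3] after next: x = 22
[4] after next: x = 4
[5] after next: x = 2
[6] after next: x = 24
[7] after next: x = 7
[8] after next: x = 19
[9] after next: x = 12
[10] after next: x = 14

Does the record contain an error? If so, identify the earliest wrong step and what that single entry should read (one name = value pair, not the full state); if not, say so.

step 3, x = 21

Recomputing the run from the initial state:
step 1: x = 11
step 2: x = 0
step 3: x = 21
step 4: x = 15
step 5: x = 6
step 6: x = 5
step 7: x = 16
step 8: x = 20
step 9: x = 1
step 10: x = 10
The first disagreement with the record is at step 3, where the value should be x = 21.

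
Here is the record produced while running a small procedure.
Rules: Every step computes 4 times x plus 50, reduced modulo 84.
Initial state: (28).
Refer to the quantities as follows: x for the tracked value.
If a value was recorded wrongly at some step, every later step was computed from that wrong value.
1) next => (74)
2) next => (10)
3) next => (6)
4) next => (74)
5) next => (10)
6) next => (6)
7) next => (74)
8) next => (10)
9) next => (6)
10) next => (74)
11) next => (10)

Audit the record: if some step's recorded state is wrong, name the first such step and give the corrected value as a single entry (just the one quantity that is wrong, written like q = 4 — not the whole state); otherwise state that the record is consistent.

step 1, x = 78

Recomputing the run from the initial state:
step 1: x = 78
step 2: x = 26
step 3: x = 70
step 4: x = 78
step 5: x = 26
step 6: x = 70
step 7: x = 78
step 8: x = 26
step 9: x = 70
step 10: x = 78
step 11: x = 26
The first disagreement with the record is at step 1, where the value should be x = 78.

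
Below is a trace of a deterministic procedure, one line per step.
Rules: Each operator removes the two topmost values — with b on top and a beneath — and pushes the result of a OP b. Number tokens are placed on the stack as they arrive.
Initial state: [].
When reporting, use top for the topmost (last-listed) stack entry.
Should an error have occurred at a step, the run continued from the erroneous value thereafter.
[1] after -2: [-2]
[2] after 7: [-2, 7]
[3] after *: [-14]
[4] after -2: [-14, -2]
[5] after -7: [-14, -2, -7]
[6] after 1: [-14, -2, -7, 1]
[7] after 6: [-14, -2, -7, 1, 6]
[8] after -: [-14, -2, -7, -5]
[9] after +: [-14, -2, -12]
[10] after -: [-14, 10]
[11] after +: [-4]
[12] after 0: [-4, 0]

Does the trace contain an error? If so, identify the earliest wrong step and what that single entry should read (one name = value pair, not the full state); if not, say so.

Step 1: push -2: top = -2 — in agreement.
Step 2: push 7: top = 7 — matches.
Step 3: -2 * 7 = -14 — exactly as logged.
Step 4: push -2: top = -2 — agrees with the trace.
Step 5: push -7: top = -7 — consistent with the trace.
Step 6: push 1: top = 1 — matches.
Step 7: push 6: top = 6 — consistent with the trace.
Step 8: 1 - 6 = -5 — matches.
Step 9: -7 + -5 = -12 — in agreement.
Step 10: -2 - -12 = 10 — same as recorded.
Step 11: -14 + 10 = -4 — in agreement.
Step 12: push 0: top = 0 — matches.
Nothing is out of place; the run is error-free.

no error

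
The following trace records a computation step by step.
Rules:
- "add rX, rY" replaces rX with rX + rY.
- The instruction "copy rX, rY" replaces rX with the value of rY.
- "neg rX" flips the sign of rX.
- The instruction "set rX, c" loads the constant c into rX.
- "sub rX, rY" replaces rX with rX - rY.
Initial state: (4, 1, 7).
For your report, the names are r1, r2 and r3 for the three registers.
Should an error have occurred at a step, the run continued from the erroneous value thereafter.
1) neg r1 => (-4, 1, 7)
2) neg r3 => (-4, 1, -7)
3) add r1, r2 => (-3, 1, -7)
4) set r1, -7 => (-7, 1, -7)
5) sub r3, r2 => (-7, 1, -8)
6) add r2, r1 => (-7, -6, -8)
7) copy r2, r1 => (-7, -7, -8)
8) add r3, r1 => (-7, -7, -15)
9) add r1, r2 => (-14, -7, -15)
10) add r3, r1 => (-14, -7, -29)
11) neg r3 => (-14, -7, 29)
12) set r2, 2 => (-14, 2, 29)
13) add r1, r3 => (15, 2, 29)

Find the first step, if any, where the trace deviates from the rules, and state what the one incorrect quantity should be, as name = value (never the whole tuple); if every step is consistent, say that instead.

step 1: r1 = -(4) = -4 -> verified
step 2: r3 = -(7) = -7 -> confirmed correct
step 3: r1 = -4 + 1 = -3 -> verified
step 4: r1 = -7 -> verified
step 5: r3 = -7 - 1 = -8 -> in agreement
step 6: r2 = 1 + -7 = -6 -> exactly as logged
step 7: r2 = -7 -> agrees with the trace
step 8: r3 = -8 + -7 = -15 -> consistent with the trace
step 9: r1 = -7 + -7 = -14 -> matches
step 10: r3 = -15 + -14 = -29 -> no discrepancy
step 11: r3 = -(-29) = 29 -> confirmed correct
step 12: r2 = 2 -> exactly as logged
step 13: r1 = -14 + 29 = 15 -> confirmed correct
Each recorded entry agrees with the recomputation.

no error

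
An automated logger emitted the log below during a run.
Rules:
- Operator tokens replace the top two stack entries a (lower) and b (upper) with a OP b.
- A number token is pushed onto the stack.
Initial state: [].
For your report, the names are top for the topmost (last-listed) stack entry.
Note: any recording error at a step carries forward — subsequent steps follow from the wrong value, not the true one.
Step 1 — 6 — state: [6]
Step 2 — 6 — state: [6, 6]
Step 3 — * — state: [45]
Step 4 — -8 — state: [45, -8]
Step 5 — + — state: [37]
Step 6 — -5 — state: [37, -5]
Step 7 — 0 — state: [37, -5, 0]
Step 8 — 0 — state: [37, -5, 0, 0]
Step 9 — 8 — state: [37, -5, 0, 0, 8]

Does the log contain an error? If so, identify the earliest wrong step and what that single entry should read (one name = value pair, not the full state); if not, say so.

step 3, top = 36

Step 1: push 6: top = 6 — checks out.
Step 2: push 6: top = 6 — agrees with the log.
Step 3: 6 * 6 = 36 — a discrepancy with the log.
The audit stops at step 3: the recorded entry is wrong and should be top = 36.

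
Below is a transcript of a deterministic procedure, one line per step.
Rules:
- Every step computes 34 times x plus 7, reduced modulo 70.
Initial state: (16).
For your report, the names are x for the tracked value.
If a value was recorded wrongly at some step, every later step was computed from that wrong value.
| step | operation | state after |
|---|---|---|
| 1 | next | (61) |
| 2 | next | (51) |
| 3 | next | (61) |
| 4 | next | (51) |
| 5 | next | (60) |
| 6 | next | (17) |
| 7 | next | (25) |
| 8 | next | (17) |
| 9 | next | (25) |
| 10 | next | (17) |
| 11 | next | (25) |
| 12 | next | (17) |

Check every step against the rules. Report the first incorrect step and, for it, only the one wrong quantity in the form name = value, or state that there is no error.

step 1: x = (34*16 + 7) mod 70 = 61 -> verified
step 2: x = (34*61 + 7) mod 70 = 51 -> verified
step 3: x = (34*51 + 7) mod 70 = 61 -> no discrepancy
step 4: x = (34*61 + 7) mod 70 = 51 -> no discrepancy
step 5: x = (34*51 + 7) mod 70 = 61 -> the transcript has a different value
That makes step 5 the first incorrect line — x = 61 is what it should show.

step 5, x = 61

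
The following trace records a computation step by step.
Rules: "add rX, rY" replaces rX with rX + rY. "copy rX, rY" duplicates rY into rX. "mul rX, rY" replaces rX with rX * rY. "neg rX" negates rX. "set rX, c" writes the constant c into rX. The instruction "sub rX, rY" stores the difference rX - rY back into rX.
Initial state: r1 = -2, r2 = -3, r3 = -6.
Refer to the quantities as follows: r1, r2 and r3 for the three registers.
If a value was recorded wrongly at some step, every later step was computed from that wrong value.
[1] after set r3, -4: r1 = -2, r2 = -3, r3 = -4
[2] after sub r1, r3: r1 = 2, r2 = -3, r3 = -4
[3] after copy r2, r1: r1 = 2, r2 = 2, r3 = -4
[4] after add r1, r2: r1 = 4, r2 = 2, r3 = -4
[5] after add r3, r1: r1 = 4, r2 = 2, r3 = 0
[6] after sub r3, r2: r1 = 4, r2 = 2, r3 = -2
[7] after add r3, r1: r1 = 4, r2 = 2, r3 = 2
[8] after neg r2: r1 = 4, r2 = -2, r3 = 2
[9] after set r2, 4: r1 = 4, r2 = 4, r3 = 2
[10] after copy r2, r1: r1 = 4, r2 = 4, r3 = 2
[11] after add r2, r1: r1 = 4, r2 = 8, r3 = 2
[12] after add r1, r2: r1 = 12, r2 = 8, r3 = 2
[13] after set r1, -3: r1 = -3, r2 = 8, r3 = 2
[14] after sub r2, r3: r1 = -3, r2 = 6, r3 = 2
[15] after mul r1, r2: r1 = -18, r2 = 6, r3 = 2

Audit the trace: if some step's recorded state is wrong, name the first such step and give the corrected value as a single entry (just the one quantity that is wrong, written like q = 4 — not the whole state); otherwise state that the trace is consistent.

no error

1. r3 = -4 (exactly as logged)
2. r1 = -2 - -4 = 2 (matches)
3. r2 = 2 (checks out)
4. r1 = 2 + 2 = 4 (matches)
5. r3 = -4 + 4 = 0 (exactly as logged)
6. r3 = 0 - 2 = -2 (consistent with the trace)
7. r3 = -2 + 4 = 2 (consistent with the trace)
8. r2 = -(2) = -2 (in agreement)
9. r2 = 4 (consistent with the trace)
10. r2 = 4 (in agreement)
11. r2 = 4 + 4 = 8 (confirmed correct)
12. r1 = 4 + 8 = 12 (consistent with the trace)
13. r1 = -3 (same as recorded)
14. r2 = 8 - 2 = 6 (confirmed correct)
15. r1 = -3 * 6 = -18 (exactly as logged)
The recomputation confirms every line.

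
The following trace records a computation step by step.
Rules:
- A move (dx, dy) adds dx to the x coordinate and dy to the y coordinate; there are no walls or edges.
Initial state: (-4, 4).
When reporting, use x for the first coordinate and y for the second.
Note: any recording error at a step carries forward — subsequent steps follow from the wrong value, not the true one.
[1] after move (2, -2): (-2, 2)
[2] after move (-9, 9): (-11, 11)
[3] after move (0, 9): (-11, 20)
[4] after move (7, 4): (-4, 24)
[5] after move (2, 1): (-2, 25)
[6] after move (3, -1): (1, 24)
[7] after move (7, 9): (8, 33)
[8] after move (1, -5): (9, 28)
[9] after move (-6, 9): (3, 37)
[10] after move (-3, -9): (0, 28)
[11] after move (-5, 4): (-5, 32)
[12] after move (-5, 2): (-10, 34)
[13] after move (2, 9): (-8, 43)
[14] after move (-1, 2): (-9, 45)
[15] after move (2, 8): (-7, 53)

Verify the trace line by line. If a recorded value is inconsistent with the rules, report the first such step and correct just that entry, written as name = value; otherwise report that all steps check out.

Recomputing the run from the initial state:
step 1: x = -2, y = 2
step 2: x = -11, y = 11
step 3: x = -11, y = 20
step 4: x = -4, y = 24
step 5: x = -2, y = 25
step 6: x = 1, y = 24
step 7: x = 8, y = 33
step 8: x = 9, y = 28
step 9: x = 3, y = 37
step 10: x = 0, y = 28
step 11: x = -5, y = 32
step 12: x = -10, y = 34
step 13: x = -8, y = 43
step 14: x = -9, y = 45
step 15: x = -7, y = 53
This matches the trace at every step.

no error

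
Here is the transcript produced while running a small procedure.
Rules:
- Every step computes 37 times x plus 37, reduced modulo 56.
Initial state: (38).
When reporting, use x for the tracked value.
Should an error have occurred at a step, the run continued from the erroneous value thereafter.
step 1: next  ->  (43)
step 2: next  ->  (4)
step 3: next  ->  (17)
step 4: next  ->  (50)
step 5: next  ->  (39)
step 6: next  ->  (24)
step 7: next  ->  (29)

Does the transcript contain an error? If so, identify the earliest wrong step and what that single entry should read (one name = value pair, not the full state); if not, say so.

no error

Recomputing the run from the initial state:
step 1: x = 43
step 2: x = 4
step 3: x = 17
step 4: x = 50
step 5: x = 39
step 6: x = 24
step 7: x = 29
This matches the transcript at every step.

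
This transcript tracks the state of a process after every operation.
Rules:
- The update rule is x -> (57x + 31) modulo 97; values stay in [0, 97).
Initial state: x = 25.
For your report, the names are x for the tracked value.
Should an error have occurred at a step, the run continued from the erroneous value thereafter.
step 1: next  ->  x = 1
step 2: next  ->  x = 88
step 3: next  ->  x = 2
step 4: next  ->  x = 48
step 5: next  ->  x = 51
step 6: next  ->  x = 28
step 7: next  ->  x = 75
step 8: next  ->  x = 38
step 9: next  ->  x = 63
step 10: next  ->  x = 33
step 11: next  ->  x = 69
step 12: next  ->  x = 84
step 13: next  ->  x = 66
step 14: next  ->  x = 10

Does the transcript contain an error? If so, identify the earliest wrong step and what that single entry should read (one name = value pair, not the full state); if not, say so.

1. x = (57*25 + 31) mod 97 = 1 (checks out)
2. x = (57*1 + 31) mod 97 = 88 (verified)
3. x = (57*88 + 31) mod 97 = 3 (the transcript has a different value)
That makes step 3 the first incorrect line — x = 3 is what it should show.

step 3, x = 3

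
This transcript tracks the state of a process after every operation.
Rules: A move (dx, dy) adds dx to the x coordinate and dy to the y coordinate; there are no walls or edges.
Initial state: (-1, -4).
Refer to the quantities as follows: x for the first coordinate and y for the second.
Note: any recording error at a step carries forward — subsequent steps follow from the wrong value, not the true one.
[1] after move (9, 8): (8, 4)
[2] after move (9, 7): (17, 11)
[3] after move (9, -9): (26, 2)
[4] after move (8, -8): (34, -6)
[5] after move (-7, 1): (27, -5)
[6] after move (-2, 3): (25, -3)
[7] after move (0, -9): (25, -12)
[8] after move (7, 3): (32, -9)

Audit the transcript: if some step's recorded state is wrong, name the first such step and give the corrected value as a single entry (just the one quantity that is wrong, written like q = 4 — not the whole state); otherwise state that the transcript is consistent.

step 6, y = -2

Recomputing the run from the initial state:
step 1: x = 8, y = 4
step 2: x = 17, y = 11
step 3: x = 26, y = 2
step 4: x = 34, y = -6
step 5: x = 27, y = -5
step 6: x = 25, y = -2
step 7: x = 25, y = -11
step 8: x = 32, y = -8
The first disagreement with the transcript is at step 6, where the value should be y = -2.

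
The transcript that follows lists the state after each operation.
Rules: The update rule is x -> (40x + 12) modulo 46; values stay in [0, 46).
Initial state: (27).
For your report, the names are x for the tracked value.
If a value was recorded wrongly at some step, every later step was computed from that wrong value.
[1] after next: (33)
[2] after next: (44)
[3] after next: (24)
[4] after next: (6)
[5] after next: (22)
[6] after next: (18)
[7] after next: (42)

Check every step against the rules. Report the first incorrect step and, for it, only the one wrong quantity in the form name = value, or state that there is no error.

step 1, x = 34

step 1: x = (40*27 + 12) mod 46 = 34 -> the transcript has a different value
First incorrect step: 1; the correct value is x = 34.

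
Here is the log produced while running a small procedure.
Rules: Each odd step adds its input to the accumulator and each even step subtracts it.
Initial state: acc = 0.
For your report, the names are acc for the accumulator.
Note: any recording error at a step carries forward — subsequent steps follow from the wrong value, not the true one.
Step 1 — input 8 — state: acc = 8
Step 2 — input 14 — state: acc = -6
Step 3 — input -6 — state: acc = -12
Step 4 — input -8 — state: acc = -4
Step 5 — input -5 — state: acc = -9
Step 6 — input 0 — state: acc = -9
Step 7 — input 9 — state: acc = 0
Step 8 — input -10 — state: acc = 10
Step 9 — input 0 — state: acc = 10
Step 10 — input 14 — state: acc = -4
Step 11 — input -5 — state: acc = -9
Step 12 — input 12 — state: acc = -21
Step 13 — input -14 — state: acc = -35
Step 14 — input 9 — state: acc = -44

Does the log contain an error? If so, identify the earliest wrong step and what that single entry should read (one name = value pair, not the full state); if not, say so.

no error

Step 1: acc = 0 + 8 = 8 — consistent with the log.
Step 2: acc = 8 - 14 = -6 — in agreement.
Step 3: acc = -6 + -6 = -12 — same as recorded.
Step 4: acc = -12 - -8 = -4 — exactly as logged.
Step 5: acc = -4 + -5 = -9 — same as recorded.
Step 6: acc = -9 - 0 = -9 — matches.
Step 7: acc = -9 + 9 = 0 — verified.
Step 8: acc = 0 - -10 = 10 — verified.
Step 9: acc = 10 + 0 = 10 — exactly as logged.
Step 10: acc = 10 - 14 = -4 — confirmed correct.
Step 11: acc = -4 + -5 = -9 — matches.
Step 12: acc = -9 - 12 = -21 — matches.
Step 13: acc = -21 + -14 = -35 — same as recorded.
Step 14: acc = -35 - 9 = -44 — confirmed correct.
Nothing is out of place; the run is error-free.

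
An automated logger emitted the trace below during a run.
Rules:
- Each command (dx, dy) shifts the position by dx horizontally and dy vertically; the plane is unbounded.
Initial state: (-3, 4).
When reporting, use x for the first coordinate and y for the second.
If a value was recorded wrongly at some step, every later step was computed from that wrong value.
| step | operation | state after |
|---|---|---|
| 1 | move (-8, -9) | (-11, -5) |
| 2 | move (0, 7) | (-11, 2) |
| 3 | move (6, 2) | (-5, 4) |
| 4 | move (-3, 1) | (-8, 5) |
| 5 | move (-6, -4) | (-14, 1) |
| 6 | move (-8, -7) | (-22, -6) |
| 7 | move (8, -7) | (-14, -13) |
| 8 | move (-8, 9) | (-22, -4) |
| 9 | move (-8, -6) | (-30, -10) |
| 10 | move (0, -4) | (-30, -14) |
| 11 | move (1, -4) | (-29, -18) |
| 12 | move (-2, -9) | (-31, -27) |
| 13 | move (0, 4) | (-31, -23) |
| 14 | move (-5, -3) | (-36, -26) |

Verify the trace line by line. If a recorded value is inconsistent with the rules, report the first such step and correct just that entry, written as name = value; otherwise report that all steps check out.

Step 1: x = -3 + (-8) = -11, y = 4 + (-9) = -5 — matches.
Step 2: x = -11 + (0) = -11, y = -5 + (7) = 2 — exactly as logged.
Step 3: x = -11 + (6) = -5, y = 2 + (2) = 4 — same as recorded.
Step 4: x = -5 + (-3) = -8, y = 4 + (1) = 5 — matches.
Step 5: x = -8 + (-6) = -14, y = 5 + (-4) = 1 — checks out.
Step 6: x = -14 + (-8) = -22, y = 1 + (-7) = -6 — agrees with the trace.
Step 7: x = -22 + (8) = -14, y = -6 + (-7) = -13 — confirmed correct.
Step 8: x = -14 + (-8) = -22, y = -13 + (9) = -4 — confirmed correct.
Step 9: x = -22 + (-8) = -30, y = -4 + (-6) = -10 — exactly as logged.
Step 10: x = -30 + (0) = -30, y = -10 + (-4) = -14 — confirmed correct.
Step 11: x = -30 + (1) = -29, y = -14 + (-4) = -18 — exactly as logged.
Step 12: x = -29 + (-2) = -31, y = -18 + (-9) = -27 — matches.
Step 13: x = -31 + (0) = -31, y = -27 + (4) = -23 — checks out.
Step 14: x = -31 + (-5) = -36, y = -23 + (-3) = -26 — checks out.
The whole run recomputes cleanly — no discrepancies.

no error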